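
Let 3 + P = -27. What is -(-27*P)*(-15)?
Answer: 12150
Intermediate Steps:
P = -30 (P = -3 - 27 = -30)
-(-27*P)*(-15) = -(-27*(-30))*(-15) = -810*(-15) = -1*(-12150) = 12150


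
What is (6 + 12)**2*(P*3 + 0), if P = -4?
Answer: -3888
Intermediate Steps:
(6 + 12)**2*(P*3 + 0) = (6 + 12)**2*(-4*3 + 0) = 18**2*(-12 + 0) = 324*(-12) = -3888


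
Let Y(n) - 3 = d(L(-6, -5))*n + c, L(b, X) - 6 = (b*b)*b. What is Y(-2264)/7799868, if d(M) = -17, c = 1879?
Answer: 20185/3899934 ≈ 0.0051757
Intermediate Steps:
L(b, X) = 6 + b³ (L(b, X) = 6 + (b*b)*b = 6 + b²*b = 6 + b³)
Y(n) = 1882 - 17*n (Y(n) = 3 + (-17*n + 1879) = 3 + (1879 - 17*n) = 1882 - 17*n)
Y(-2264)/7799868 = (1882 - 17*(-2264))/7799868 = (1882 + 38488)*(1/7799868) = 40370*(1/7799868) = 20185/3899934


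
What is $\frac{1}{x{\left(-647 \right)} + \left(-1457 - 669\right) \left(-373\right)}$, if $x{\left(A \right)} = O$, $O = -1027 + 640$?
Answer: $\frac{1}{792611} \approx 1.2617 \cdot 10^{-6}$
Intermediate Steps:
$O = -387$
$x{\left(A \right)} = -387$
$\frac{1}{x{\left(-647 \right)} + \left(-1457 - 669\right) \left(-373\right)} = \frac{1}{-387 + \left(-1457 - 669\right) \left(-373\right)} = \frac{1}{-387 - -792998} = \frac{1}{-387 + 792998} = \frac{1}{792611}$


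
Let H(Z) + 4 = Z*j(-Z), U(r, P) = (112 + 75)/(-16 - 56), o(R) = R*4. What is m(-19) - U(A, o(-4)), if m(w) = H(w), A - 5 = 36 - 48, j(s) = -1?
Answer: 1267/72 ≈ 17.597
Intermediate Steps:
A = -7 (A = 5 + (36 - 48) = 5 - 12 = -7)
o(R) = 4*R
U(r, P) = -187/72 (U(r, P) = 187/(-72) = 187*(-1/72) = -187/72)
H(Z) = -4 - Z (H(Z) = -4 + Z*(-1) = -4 - Z)
m(w) = -4 - w
m(-19) - U(A, o(-4)) = (-4 - 1*(-19)) - 1*(-187/72) = (-4 + 19) + 187/72 = 15 + 187/72 = 1267/72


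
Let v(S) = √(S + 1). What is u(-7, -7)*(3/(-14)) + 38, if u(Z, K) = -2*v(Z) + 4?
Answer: 260/7 + 3*I*√6/7 ≈ 37.143 + 1.0498*I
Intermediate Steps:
v(S) = √(1 + S)
u(Z, K) = 4 - 2*√(1 + Z) (u(Z, K) = -2*√(1 + Z) + 4 = 4 - 2*√(1 + Z))
u(-7, -7)*(3/(-14)) + 38 = (4 - 2*√(1 - 7))*(3/(-14)) + 38 = (4 - 2*I*√6)*(3*(-1/14)) + 38 = (4 - 2*I*√6)*(-3/14) + 38 = (-6/7 + 3*I*√6/7) + 38 = 260/7 + 3*I*√6/7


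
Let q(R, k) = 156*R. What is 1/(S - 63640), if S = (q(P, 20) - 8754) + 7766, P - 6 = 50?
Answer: -1/55892 ≈ -1.7892e-5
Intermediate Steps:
P = 56 (P = 6 + 50 = 56)
S = 7748 (S = (156*56 - 8754) + 7766 = (8736 - 8754) + 7766 = -18 + 7766 = 7748)
1/(S - 63640) = 1/(7748 - 63640) = 1/(-55892) = -1/55892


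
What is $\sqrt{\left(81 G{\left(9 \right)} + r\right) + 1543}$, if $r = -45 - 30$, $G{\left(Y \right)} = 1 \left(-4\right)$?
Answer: $2 \sqrt{286} \approx 33.823$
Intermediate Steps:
$G{\left(Y \right)} = -4$
$r = -75$
$\sqrt{\left(81 G{\left(9 \right)} + r\right) + 1543} = \sqrt{\left(81 \left(-4\right) - 75\right) + 1543} = \sqrt{\left(-324 - 75\right) + 1543} = \sqrt{-399 + 1543} = \sqrt{1144} = 2 \sqrt{286}$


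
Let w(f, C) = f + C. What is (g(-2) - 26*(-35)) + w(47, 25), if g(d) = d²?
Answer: 986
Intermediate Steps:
w(f, C) = C + f
(g(-2) - 26*(-35)) + w(47, 25) = ((-2)² - 26*(-35)) + (25 + 47) = (4 + 910) + 72 = 914 + 72 = 986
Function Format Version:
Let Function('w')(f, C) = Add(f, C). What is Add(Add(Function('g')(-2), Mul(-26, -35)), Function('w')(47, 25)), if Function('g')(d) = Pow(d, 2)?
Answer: 986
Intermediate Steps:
Function('w')(f, C) = Add(C, f)
Add(Add(Function('g')(-2), Mul(-26, -35)), Function('w')(47, 25)) = Add(Add(Pow(-2, 2), Mul(-26, -35)), Add(25, 47)) = Add(Add(4, 910), 72) = Add(914, 72) = 986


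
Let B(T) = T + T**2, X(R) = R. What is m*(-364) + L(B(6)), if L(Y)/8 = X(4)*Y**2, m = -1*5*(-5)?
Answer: 47348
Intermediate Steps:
m = 25 (m = -5*(-5) = 25)
L(Y) = 32*Y**2 (L(Y) = 8*(4*Y**2) = 32*Y**2)
m*(-364) + L(B(6)) = 25*(-364) + 32*(6*(1 + 6))**2 = -9100 + 32*(6*7)**2 = -9100 + 32*42**2 = -9100 + 32*1764 = -9100 + 56448 = 47348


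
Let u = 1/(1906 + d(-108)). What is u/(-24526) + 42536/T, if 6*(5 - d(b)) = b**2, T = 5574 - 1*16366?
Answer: -4303355137/1091823942 ≈ -3.9414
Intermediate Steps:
T = -10792 (T = 5574 - 16366 = -10792)
d(b) = 5 - b**2/6
u = -1/33 (u = 1/(1906 + (5 - 1/6*(-108)**2)) = 1/(1906 + (5 - 1/6*11664)) = 1/(1906 + (5 - 1944)) = 1/(1906 - 1939) = 1/(-33) = -1/33 ≈ -0.030303)
u/(-24526) + 42536/T = -1/33/(-24526) + 42536/(-10792) = -1/33*(-1/24526) + 42536*(-1/10792) = 1/809358 - 5317/1349 = -4303355137/1091823942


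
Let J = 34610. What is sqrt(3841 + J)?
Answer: sqrt(38451) ≈ 196.09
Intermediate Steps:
sqrt(3841 + J) = sqrt(3841 + 34610) = sqrt(38451)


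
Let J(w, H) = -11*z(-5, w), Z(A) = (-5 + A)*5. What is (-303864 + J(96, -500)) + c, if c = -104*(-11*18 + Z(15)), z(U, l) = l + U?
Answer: -289473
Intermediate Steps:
Z(A) = -25 + 5*A
z(U, l) = U + l
J(w, H) = 55 - 11*w (J(w, H) = -11*(-5 + w) = 55 - 11*w)
c = 15392 (c = -104*(-11*18 + (-25 + 5*15)) = -104*(-198 + (-25 + 75)) = -104*(-198 + 50) = -104*(-148) = 15392)
(-303864 + J(96, -500)) + c = (-303864 + (55 - 11*96)) + 15392 = (-303864 + (55 - 1056)) + 15392 = (-303864 - 1001) + 15392 = -304865 + 15392 = -289473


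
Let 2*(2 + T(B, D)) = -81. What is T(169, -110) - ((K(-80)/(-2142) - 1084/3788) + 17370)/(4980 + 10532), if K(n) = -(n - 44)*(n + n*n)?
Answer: -685891818589/15732844344 ≈ -43.596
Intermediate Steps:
T(B, D) = -85/2 (T(B, D) = -2 + (½)*(-81) = -2 - 81/2 = -85/2)
K(n) = -(-44 + n)*(n + n²)
T(169, -110) - ((K(-80)/(-2142) - 1084/3788) + 17370)/(4980 + 10532) = -85/2 - ((-80*(44 - 1*(-80)² + 43*(-80))/(-2142) - 1084/3788) + 17370)/(4980 + 10532) = -85/2 - ((-80*(44 - 1*6400 - 3440)*(-1/2142) - 1084*1/3788) + 17370)/15512 = -85/2 - ((-80*(44 - 6400 - 3440)*(-1/2142) - 271/947) + 17370)/15512 = -85/2 - ((-80*(-9796)*(-1/2142) - 271/947) + 17370)/15512 = -85/2 - ((783680*(-1/2142) - 271/947) + 17370)/15512 = -85/2 - ((-391840/1071 - 271/947) + 17370)/15512 = -85/2 - (-371362721/1014237 + 17370)/15512 = -85/2 - 17245933969/(1014237*15512) = -85/2 - 1*17245933969/15732844344 = -85/2 - 17245933969/15732844344 = -685891818589/15732844344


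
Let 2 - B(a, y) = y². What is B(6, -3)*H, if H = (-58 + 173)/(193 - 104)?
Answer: -805/89 ≈ -9.0449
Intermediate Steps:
H = 115/89 ≈ 1.2921
B(a, y) = 2 - y²
B(6, -3)*H = (2 - 1*(-3)²)*(115/89) = (2 - 1*9)*(115/89) = (2 - 9)*(115/89) = -7*115/89 = -805/89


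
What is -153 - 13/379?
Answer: -58000/379 ≈ -153.03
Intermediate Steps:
-153 - 13/379 = -58000/379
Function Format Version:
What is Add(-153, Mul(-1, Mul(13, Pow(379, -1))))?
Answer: Rational(-58000, 379) ≈ -153.03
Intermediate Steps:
Add(-153, Mul(-1, Mul(13, Pow(379, -1)))) = Add(-153, Mul(-1, Mul(13, Rational(1, 379)))) = Add(-153, Mul(-1, Rational(13, 379))) = Add(-153, Rational(-13, 379)) = Rational(-58000, 379)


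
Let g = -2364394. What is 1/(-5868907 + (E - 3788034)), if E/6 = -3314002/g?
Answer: -1182197/11416396737371 ≈ -1.0355e-7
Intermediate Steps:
E = 9942006/1182197 (E = 6*(-3314002/(-2364394)) = 6*(-3314002*(-1/2364394)) = 6*(1657001/1182197) = 9942006/1182197 ≈ 8.4098)
1/(-5868907 + (E - 3788034)) = 1/(-5868907 + (9942006/1182197 - 3788034)) = 1/(-5868907 - 4478192488692/1182197) = 1/(-11416396737371/1182197) = -1182197/11416396737371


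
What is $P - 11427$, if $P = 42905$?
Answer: $31478$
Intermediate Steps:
$P - 11427 = 42905 - 11427 = 31478$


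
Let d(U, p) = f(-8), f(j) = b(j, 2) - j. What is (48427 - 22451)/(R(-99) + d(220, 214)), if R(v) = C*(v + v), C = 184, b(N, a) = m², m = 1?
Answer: -25976/36423 ≈ -0.71318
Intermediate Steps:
b(N, a) = 1 (b(N, a) = 1² = 1)
f(j) = 1 - j
d(U, p) = 9 (d(U, p) = 1 - 1*(-8) = 1 + 8 = 9)
R(v) = 368*v (R(v) = 184*(v + v) = 184*(2*v) = 368*v)
(48427 - 22451)/(R(-99) + d(220, 214)) = (48427 - 22451)/(368*(-99) + 9) = 25976/(-36432 + 9) = 25976/(-36423) = 25976*(-1/36423) = -25976/36423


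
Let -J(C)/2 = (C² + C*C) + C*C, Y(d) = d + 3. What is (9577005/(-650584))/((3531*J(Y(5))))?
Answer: 3192335/294043149312 ≈ 1.0857e-5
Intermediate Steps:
Y(d) = 3 + d
J(C) = -6*C² (J(C) = -2*((C² + C*C) + C*C) = -2*((C² + C²) + C²) = -2*(2*C² + C²) = -6*C²)
(9577005/(-650584))/((3531*J(Y(5)))) = (9577005/(-650584))/((3531*(-6*(3 + 5)²))) = (9577005*(-1/650584))/((3531*(-6*8²))) = -9577005/(650584*(3531*(-6*64))) = -9577005/(650584*(3531*(-384))) = -9577005/650584/(-1355904) = -9577005/650584*(-1/1355904) = 3192335/294043149312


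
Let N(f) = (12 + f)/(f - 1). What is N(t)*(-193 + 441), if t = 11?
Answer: 2852/5 ≈ 570.40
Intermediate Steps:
N(f) = (12 + f)/(-1 + f)
N(t)*(-193 + 441) = ((12 + 11)/(-1 + 11))*(-193 + 441) = (23/10)*248 = 2852/5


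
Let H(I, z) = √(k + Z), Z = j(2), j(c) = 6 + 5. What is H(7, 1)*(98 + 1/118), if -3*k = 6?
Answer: 34695/118 ≈ 294.03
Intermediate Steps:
j(c) = 11
Z = 11
k = -2 (k = -⅓*6 = -2)
H(I, z) = 3 (H(I, z) = √(-2 + 11) = √9 = 3)
H(7, 1)*(98 + 1/118) = 3*(98 + 1/118) = 3*(11565/118) = 34695/118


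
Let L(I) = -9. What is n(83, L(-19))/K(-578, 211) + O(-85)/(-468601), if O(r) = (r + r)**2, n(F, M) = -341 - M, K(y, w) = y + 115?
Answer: 142194832/216962263 ≈ 0.65539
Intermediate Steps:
K(y, w) = 115 + y
O(r) = 4*r**2 (O(r) = (2*r)**2 = 4*r**2)
n(83, L(-19))/K(-578, 211) + O(-85)/(-468601) = (-341 - 1*(-9))/(115 - 578) + (4*(-85)**2)/(-468601) = (-341 + 9)/(-463) + (4*7225)*(-1/468601) = -332*(-1/463) + 28900*(-1/468601) = 332/463 - 28900/468601 = 142194832/216962263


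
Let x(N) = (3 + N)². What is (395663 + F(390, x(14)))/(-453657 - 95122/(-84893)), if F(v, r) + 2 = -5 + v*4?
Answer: -33720857888/38512208579 ≈ -0.87559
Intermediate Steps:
F(v, r) = -7 + 4*v (F(v, r) = -2 + (-5 + v*4) = -2 + (-5 + 4*v) = -7 + 4*v)
(395663 + F(390, x(14)))/(-453657 - 95122/(-84893)) = (395663 + (-7 + 4*390))/(-453657 - 95122/(-84893)) = (395663 + (-7 + 1560))/(-453657 - 95122*(-1/84893)) = (395663 + 1553)/(-453657 + 95122/84893) = 397216/(-38512208579/84893) = 397216*(-84893/38512208579) = -33720857888/38512208579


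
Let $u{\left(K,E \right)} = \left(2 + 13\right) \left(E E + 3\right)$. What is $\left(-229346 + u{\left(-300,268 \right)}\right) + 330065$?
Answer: $1178124$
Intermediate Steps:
$u{\left(K,E \right)} = 45 + 15 E^{2}$ ($u{\left(K,E \right)} = 15 \left(E^{2} + 3\right) = 15 \left(3 + E^{2}\right) = 45 + 15 E^{2}$)
$\left(-229346 + u{\left(-300,268 \right)}\right) + 330065 = \left(-229346 + \left(45 + 15 \cdot 268^{2}\right)\right) + 330065 = \left(-229346 + \left(45 + 15 \cdot 71824\right)\right) + 330065 = \left(-229346 + \left(45 + 1077360\right)\right) + 330065 = \left(-229346 + 1077405\right) + 330065 = 848059 + 330065 = 1178124$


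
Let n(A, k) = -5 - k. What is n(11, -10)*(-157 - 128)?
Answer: -1425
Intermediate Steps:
n(11, -10)*(-157 - 128) = (-5 - 1*(-10))*(-157 - 128) = (-5 + 10)*(-285) = 5*(-285) = -1425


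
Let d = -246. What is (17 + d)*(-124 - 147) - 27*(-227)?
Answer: 68188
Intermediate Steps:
(17 + d)*(-124 - 147) - 27*(-227) = (17 - 246)*(-124 - 147) - 27*(-227) = -229*(-271) + 6129 = 62059 + 6129 = 68188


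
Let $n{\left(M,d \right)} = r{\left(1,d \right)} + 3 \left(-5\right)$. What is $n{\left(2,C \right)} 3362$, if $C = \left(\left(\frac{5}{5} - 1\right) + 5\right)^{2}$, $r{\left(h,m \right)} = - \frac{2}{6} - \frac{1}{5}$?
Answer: $- \frac{783346}{15} \approx -52223.0$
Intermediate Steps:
$r{\left(h,m \right)} = - \frac{8}{15}$ ($r{\left(h,m \right)} = \left(-2\right) \frac{1}{6} - \frac{1}{5} = - \frac{1}{3} - \frac{1}{5} = - \frac{8}{15}$)
$C = 25$ ($C = \left(\left(5 \cdot \frac{1}{5} - 1\right) + 5\right)^{2} = \left(\left(1 - 1\right) + 5\right)^{2} = \left(0 + 5\right)^{2} = 5^{2} = 25$)
$n{\left(M,d \right)} = - \frac{233}{15}$ ($n{\left(M,d \right)} = - \frac{8}{15} + 3 \left(-5\right) = - \frac{8}{15} - 15 = - \frac{233}{15}$)
$n{\left(2,C \right)} 3362 = \left(- \frac{233}{15}\right) 3362 = - \frac{783346}{15}$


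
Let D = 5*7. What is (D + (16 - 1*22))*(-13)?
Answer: -377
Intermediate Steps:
D = 35
(D + (16 - 1*22))*(-13) = (35 + (16 - 1*22))*(-13) = (35 + (16 - 22))*(-13) = (35 - 6)*(-13) = 29*(-13) = -377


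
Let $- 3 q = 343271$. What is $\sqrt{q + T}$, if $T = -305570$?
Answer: $\frac{i \sqrt{3779943}}{3} \approx 648.07 i$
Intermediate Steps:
$q = - \frac{343271}{3}$ ($q = \left(- \frac{1}{3}\right) 343271 = - \frac{343271}{3} \approx -1.1442 \cdot 10^{5}$)
$\sqrt{q + T} = \sqrt{- \frac{343271}{3} - 305570} = \sqrt{- \frac{1259981}{3}} = \frac{i \sqrt{3779943}}{3}$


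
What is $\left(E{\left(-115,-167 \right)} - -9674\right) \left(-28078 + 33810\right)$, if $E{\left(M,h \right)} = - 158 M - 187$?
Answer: $158529924$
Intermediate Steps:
$E{\left(M,h \right)} = -187 - 158 M$
$\left(E{\left(-115,-167 \right)} - -9674\right) \left(-28078 + 33810\right) = \left(\left(-187 - -18170\right) - -9674\right) \left(-28078 + 33810\right) = \left(\left(-187 + 18170\right) + \left(-7610 + 17284\right)\right) 5732 = \left(17983 + 9674\right) 5732 = 27657 \cdot 5732 = 158529924$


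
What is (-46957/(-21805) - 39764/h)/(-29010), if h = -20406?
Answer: -912629281/6454040799150 ≈ -0.00014140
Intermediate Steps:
(-46957/(-21805) - 39764/h)/(-29010) = (-46957/(-21805) - 39764/(-20406))/(-29010) = (-46957*(-1/21805) - 39764*(-1/20406))*(-1/29010) = (46957/21805 + 19882/10203)*(-1/29010) = (912629281/222476415)*(-1/29010) = -912629281/6454040799150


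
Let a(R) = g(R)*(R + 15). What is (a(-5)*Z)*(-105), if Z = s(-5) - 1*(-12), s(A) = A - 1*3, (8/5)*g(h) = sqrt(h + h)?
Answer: -2625*I*sqrt(10) ≈ -8301.0*I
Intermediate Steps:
g(h) = 5*sqrt(2)*sqrt(h)/8 (g(h) = 5*sqrt(h + h)/8 = 5*sqrt(2*h)/8 = 5*(sqrt(2)*sqrt(h))/8 = 5*sqrt(2)*sqrt(h)/8)
s(A) = -3 + A (s(A) = A - 3 = -3 + A)
Z = 4 (Z = (-3 - 5) - 1*(-12) = -8 + 12 = 4)
a(R) = 5*sqrt(2)*sqrt(R)*(15 + R)/8 (a(R) = (5*sqrt(2)*sqrt(R)/8)*(R + 15) = (5*sqrt(2)*sqrt(R)/8)*(15 + R) = 5*sqrt(2)*sqrt(R)*(15 + R)/8)
(a(-5)*Z)*(-105) = ((5*sqrt(2)*sqrt(-5)*(15 - 5)/8)*4)*(-105) = (((5/8)*sqrt(2)*(I*sqrt(5))*10)*4)*(-105) = ((25*I*sqrt(10)/4)*4)*(-105) = (25*I*sqrt(10))*(-105) = -2625*I*sqrt(10)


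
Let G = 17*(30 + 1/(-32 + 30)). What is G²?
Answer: 1006009/4 ≈ 2.5150e+5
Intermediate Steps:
G = 1003/2 (G = 17*(30 + 1/(-2)) = 17*(30 - ½) = 17*(59/2) = 1003/2 ≈ 501.50)
G² = (1003/2)² = 1006009/4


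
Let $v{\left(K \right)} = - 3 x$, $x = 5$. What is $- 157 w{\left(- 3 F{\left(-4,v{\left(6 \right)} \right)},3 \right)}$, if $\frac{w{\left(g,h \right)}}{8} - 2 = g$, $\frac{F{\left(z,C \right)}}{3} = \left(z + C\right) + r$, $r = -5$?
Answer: $-273808$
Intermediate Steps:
$v{\left(K \right)} = -15$ ($v{\left(K \right)} = \left(-3\right) 5 = -15$)
$F{\left(z,C \right)} = -15 + 3 C + 3 z$ ($F{\left(z,C \right)} = 3 \left(\left(z + C\right) - 5\right) = 3 \left(\left(C + z\right) - 5\right) = 3 \left(-5 + C + z\right) = -15 + 3 C + 3 z$)
$w{\left(g,h \right)} = 16 + 8 g$
$- 157 w{\left(- 3 F{\left(-4,v{\left(6 \right)} \right)},3 \right)} = - 157 \left(16 + 8 \left(- 3 \left(-15 + 3 \left(-15\right) + 3 \left(-4\right)\right)\right)\right) = - 157 \left(16 + 8 \left(- 3 \left(-15 - 45 - 12\right)\right)\right) = - 157 \left(16 + 8 \left(\left(-3\right) \left(-72\right)\right)\right) = - 157 \left(16 + 8 \cdot 216\right) = - 157 \left(16 + 1728\right) = \left(-157\right) 1744 = -273808$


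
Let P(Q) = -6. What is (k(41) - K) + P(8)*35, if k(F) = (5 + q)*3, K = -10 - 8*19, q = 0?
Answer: -33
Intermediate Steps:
K = -162 (K = -10 - 152 = -162)
k(F) = 15 (k(F) = (5 + 0)*3 = 5*3 = 15)
(k(41) - K) + P(8)*35 = (15 - 1*(-162)) - 6*35 = (15 + 162) - 210 = 177 - 210 = -33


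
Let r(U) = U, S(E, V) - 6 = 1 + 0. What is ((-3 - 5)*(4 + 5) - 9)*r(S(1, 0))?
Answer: -567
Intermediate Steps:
S(E, V) = 7 (S(E, V) = 6 + (1 + 0) = 6 + 1 = 7)
((-3 - 5)*(4 + 5) - 9)*r(S(1, 0)) = ((-3 - 5)*(4 + 5) - 9)*7 = (-8*9 - 9)*7 = (-72 - 9)*7 = -81*7 = -567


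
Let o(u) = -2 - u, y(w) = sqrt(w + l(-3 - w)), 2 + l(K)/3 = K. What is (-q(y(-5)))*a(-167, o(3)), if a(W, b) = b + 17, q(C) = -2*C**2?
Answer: -120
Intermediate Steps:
l(K) = -6 + 3*K
y(w) = sqrt(-15 - 2*w) (y(w) = sqrt(w + (-6 + 3*(-3 - w))) = sqrt(w + (-6 + (-9 - 3*w))) = sqrt(w + (-15 - 3*w)) = sqrt(-15 - 2*w))
a(W, b) = 17 + b
(-q(y(-5)))*a(-167, o(3)) = (-(-2)*(sqrt(-15 - 2*(-5)))**2)*(17 + (-2 - 1*3)) = (-(-2)*(sqrt(-15 + 10))**2)*(17 + (-2 - 3)) = (-(-2)*(sqrt(-5))**2)*(17 - 5) = -(-2)*(I*sqrt(5))**2*12 = -(-2)*(-5)*12 = -1*10*12 = -10*12 = -120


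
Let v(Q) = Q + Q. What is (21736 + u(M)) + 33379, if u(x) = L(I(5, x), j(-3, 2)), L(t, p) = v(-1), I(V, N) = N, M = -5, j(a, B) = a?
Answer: 55113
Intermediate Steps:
v(Q) = 2*Q
L(t, p) = -2 (L(t, p) = 2*(-1) = -2)
u(x) = -2
(21736 + u(M)) + 33379 = (21736 - 2) + 33379 = 21734 + 33379 = 55113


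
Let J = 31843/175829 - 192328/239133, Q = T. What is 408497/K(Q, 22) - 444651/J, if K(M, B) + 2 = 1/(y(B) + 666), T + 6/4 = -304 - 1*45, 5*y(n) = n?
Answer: 89366574344446096001/175528054085307 ≈ 5.0913e+5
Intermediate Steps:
y(n) = n/5
T = -701/2 (T = -3/2 + (-304 - 1*45) = -3/2 + (-304 - 45) = -3/2 - 349 = -701/2 ≈ -350.50)
Q = -701/2 ≈ -350.50
K(M, B) = -2 + 1/(666 + B/5) (K(M, B) = -2 + 1/(B/5 + 666) = -2 + 1/(666 + B/5))
J = -26202127793/42046516257 (J = 31843*(1/175829) - 192328*1/239133 = 31843/175829 - 192328/239133 = -26202127793/42046516257 ≈ -0.62317)
408497/K(Q, 22) - 444651/J = 408497/(((-6655 - 2*22)/(3330 + 22))) - 444651/(-26202127793/42046516257) = 408497/(((-6655 - 44)/3352)) - 444651*(-42046516257/26202127793) = 408497/(((1/3352)*(-6699))) + 18696025500191307/26202127793 = 408497/(-6699/3352) + 18696025500191307/26202127793 = 408497*(-3352/6699) + 18696025500191307/26202127793 = -1369281944/6699 + 18696025500191307/26202127793 = 89366574344446096001/175528054085307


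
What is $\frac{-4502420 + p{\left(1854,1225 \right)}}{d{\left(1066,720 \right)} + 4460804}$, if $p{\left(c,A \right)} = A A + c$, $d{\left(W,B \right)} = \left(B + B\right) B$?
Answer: $- \frac{428563}{785372} \approx -0.54568$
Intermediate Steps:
$d{\left(W,B \right)} = 2 B^{2}$ ($d{\left(W,B \right)} = 2 B B = 2 B^{2}$)
$p{\left(c,A \right)} = c + A^{2}$ ($p{\left(c,A \right)} = A^{2} + c = c + A^{2}$)
$\frac{-4502420 + p{\left(1854,1225 \right)}}{d{\left(1066,720 \right)} + 4460804} = \frac{-4502420 + \left(1854 + 1225^{2}\right)}{2 \cdot 720^{2} + 4460804} = \frac{-4502420 + \left(1854 + 1500625\right)}{2 \cdot 518400 + 4460804} = \frac{-4502420 + 1502479}{1036800 + 4460804} = - \frac{2999941}{5497604} = \left(-2999941\right) \frac{1}{5497604} = - \frac{428563}{785372}$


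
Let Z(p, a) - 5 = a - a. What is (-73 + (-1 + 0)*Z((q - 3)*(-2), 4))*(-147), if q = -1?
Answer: 11466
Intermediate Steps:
Z(p, a) = 5 (Z(p, a) = 5 + (a - a) = 5 + 0 = 5)
(-73 + (-1 + 0)*Z((q - 3)*(-2), 4))*(-147) = (-73 + (-1 + 0)*5)*(-147) = (-73 - 1*5)*(-147) = (-73 - 5)*(-147) = -78*(-147) = 11466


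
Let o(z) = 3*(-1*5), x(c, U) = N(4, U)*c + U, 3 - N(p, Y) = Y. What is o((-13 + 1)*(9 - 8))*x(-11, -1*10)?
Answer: 2295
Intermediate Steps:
N(p, Y) = 3 - Y
x(c, U) = U + c*(3 - U) (x(c, U) = (3 - U)*c + U = c*(3 - U) + U = U + c*(3 - U))
o(z) = -15 (o(z) = 3*(-5) = -15)
o((-13 + 1)*(9 - 8))*x(-11, -1*10) = -15*(-1*10 - 1*(-11)*(-3 - 1*10)) = -15*(-10 - 1*(-11)*(-3 - 10)) = -15*(-10 - 1*(-11)*(-13)) = -15*(-10 - 143) = -15*(-153) = 2295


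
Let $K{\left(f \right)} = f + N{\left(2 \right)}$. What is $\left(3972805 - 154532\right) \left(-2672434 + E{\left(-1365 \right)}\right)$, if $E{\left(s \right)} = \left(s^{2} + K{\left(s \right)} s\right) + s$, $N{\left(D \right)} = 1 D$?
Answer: $4008885006433$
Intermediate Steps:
$N{\left(D \right)} = D$
$K{\left(f \right)} = 2 + f$ ($K{\left(f \right)} = f + 2 = 2 + f$)
$E{\left(s \right)} = s + s^{2} + s \left(2 + s\right)$ ($E{\left(s \right)} = \left(s^{2} + \left(2 + s\right) s\right) + s = \left(s^{2} + s \left(2 + s\right)\right) + s = s + s^{2} + s \left(2 + s\right)$)
$\left(3972805 - 154532\right) \left(-2672434 + E{\left(-1365 \right)}\right) = \left(3972805 - 154532\right) \left(-2672434 - 1365 \left(3 + 2 \left(-1365\right)\right)\right) = 3818273 \left(-2672434 - 1365 \left(3 - 2730\right)\right) = 3818273 \left(-2672434 - -3722355\right) = 3818273 \left(-2672434 + 3722355\right) = 3818273 \cdot 1049921 = 4008885006433$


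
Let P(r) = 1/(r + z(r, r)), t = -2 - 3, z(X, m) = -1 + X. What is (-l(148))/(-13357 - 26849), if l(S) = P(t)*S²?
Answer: -10952/221133 ≈ -0.049527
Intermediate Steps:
t = -5
P(r) = 1/(-1 + 2*r) (P(r) = 1/(r + (-1 + r)) = 1/(-1 + 2*r))
l(S) = -S²/11 (l(S) = S²/(-1 + 2*(-5)) = S²/(-1 - 10) = S²/(-11) = -S²/11)
(-l(148))/(-13357 - 26849) = (-(-1)*148²/11)/(-13357 - 26849) = -(-1)*21904/11/(-40206) = -1*(-21904/11)*(-1/40206) = (21904/11)*(-1/40206) = -10952/221133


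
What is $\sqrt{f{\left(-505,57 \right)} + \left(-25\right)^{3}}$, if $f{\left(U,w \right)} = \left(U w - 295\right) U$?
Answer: $15 \sqrt{65199} \approx 3830.1$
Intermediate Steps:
$f{\left(U,w \right)} = U \left(-295 + U w\right)$ ($f{\left(U,w \right)} = \left(-295 + U w\right) U = U \left(-295 + U w\right)$)
$\sqrt{f{\left(-505,57 \right)} + \left(-25\right)^{3}} = \sqrt{- 505 \left(-295 - 28785\right) + \left(-25\right)^{3}} = \sqrt{- 505 \left(-295 - 28785\right) - 15625} = \sqrt{\left(-505\right) \left(-29080\right) - 15625} = \sqrt{14685400 - 15625} = \sqrt{14669775} = 15 \sqrt{65199}$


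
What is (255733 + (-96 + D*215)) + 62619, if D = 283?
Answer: 379101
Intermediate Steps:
(255733 + (-96 + D*215)) + 62619 = (255733 + (-96 + 283*215)) + 62619 = (255733 + (-96 + 60845)) + 62619 = (255733 + 60749) + 62619 = 316482 + 62619 = 379101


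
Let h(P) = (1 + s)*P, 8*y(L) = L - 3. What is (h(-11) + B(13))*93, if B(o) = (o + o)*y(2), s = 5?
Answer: -25761/4 ≈ -6440.3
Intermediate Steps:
y(L) = -3/8 + L/8 (y(L) = (L - 3)/8 = (-3 + L)/8 = -3/8 + L/8)
B(o) = -o/4 (B(o) = (o + o)*(-3/8 + (⅛)*2) = (2*o)*(-3/8 + ¼) = (2*o)*(-⅛) = -o/4)
h(P) = 6*P (h(P) = (1 + 5)*P = 6*P)
(h(-11) + B(13))*93 = (6*(-11) - ¼*13)*93 = (-66 - 13/4)*93 = -277/4*93 = -25761/4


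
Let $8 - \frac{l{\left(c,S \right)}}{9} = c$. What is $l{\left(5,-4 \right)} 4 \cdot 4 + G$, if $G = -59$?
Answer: $373$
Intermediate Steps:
$l{\left(c,S \right)} = 72 - 9 c$
$l{\left(5,-4 \right)} 4 \cdot 4 + G = \left(72 - 45\right) 4 \cdot 4 - 59 = \left(72 - 45\right) 16 - 59 = 27 \cdot 16 - 59 = 432 - 59 = 373$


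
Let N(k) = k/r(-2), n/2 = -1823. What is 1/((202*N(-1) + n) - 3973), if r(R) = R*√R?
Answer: -15238/116108523 + 101*I*√2/116108523 ≈ -0.00013124 + 1.2302e-6*I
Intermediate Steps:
n = -3646 (n = 2*(-1823) = -3646)
r(R) = R^(3/2)
N(k) = I*k*√2/4 (N(k) = k/((-2)^(3/2)) = k/((-2*I*√2)) = k*(I*√2/4) = I*k*√2/4)
1/((202*N(-1) + n) - 3973) = 1/((202*((¼)*I*(-1)*√2) - 3646) - 3973) = 1/((202*(-I*√2/4) - 3646) - 3973) = 1/((-101*I*√2/2 - 3646) - 3973) = 1/((-3646 - 101*I*√2/2) - 3973) = 1/(-7619 - 101*I*√2/2)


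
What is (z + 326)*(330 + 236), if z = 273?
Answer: 339034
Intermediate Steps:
(z + 326)*(330 + 236) = (273 + 326)*(330 + 236) = 599*566 = 339034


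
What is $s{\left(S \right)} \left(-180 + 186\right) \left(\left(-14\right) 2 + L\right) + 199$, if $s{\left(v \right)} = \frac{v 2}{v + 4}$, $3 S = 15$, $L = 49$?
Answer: $339$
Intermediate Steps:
$S = 5$ ($S = \frac{1}{3} \cdot 15 = 5$)
$s{\left(v \right)} = \frac{2 v}{4 + v}$
$s{\left(S \right)} \left(-180 + 186\right) \left(\left(-14\right) 2 + L\right) + 199 = 2 \cdot 5 \frac{1}{4 + 5} \left(-180 + 186\right) \left(\left(-14\right) 2 + 49\right) + 199 = 2 \cdot 5 \cdot \frac{1}{9} \cdot 6 \left(-28 + 49\right) + 199 = 2 \cdot 5 \cdot \frac{1}{9} \cdot 6 \cdot 21 + 199 = \frac{10}{9} \cdot 126 + 199 = 140 + 199 = 339$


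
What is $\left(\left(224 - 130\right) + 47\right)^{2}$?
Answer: $19881$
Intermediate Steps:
$\left(\left(224 - 130\right) + 47\right)^{2} = \left(94 + 47\right)^{2} = 141^{2} = 19881$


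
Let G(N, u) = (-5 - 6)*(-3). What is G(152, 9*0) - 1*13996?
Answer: -13963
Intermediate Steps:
G(N, u) = 33 (G(N, u) = -11*(-3) = 33)
G(152, 9*0) - 1*13996 = 33 - 1*13996 = 33 - 13996 = -13963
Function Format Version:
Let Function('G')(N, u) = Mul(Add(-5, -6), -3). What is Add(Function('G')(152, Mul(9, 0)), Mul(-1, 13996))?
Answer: -13963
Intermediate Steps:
Function('G')(N, u) = 33 (Function('G')(N, u) = Mul(-11, -3) = 33)
Add(Function('G')(152, Mul(9, 0)), Mul(-1, 13996)) = Add(33, Mul(-1, 13996)) = Add(33, -13996) = -13963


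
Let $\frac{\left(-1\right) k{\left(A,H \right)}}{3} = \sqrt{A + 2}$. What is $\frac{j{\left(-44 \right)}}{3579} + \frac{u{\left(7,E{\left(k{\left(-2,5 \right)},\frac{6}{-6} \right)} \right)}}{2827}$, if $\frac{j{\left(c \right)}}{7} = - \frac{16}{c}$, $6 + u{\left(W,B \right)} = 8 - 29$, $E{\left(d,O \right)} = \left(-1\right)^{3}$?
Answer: $- \frac{89437}{10117833} \approx -0.0088395$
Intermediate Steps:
$k{\left(A,H \right)} = - 3 \sqrt{2 + A}$ ($k{\left(A,H \right)} = - 3 \sqrt{A + 2} = - 3 \sqrt{2 + A}$)
$E{\left(d,O \right)} = -1$
$u{\left(W,B \right)} = -27$ ($u{\left(W,B \right)} = -6 + \left(8 - 29\right) = -6 - 21 = -27$)
$j{\left(c \right)} = - \frac{112}{c}$ ($j{\left(c \right)} = 7 \left(- \frac{16}{c}\right) = - \frac{112}{c}$)
$\frac{j{\left(-44 \right)}}{3579} + \frac{u{\left(7,E{\left(k{\left(-2,5 \right)},\frac{6}{-6} \right)} \right)}}{2827} = \frac{\left(-112\right) \frac{1}{-44}}{3579} - \frac{27}{2827} = \left(-112\right) \left(- \frac{1}{44}\right) \frac{1}{3579} - \frac{27}{2827} = \frac{28}{11} \cdot \frac{1}{3579} - \frac{27}{2827} = \frac{28}{39369} - \frac{27}{2827} = - \frac{89437}{10117833}$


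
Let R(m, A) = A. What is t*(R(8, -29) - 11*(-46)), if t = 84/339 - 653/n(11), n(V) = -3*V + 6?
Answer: 3950885/339 ≈ 11655.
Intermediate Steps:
n(V) = 6 - 3*V
t = 74545/3051 (t = 84/339 - 653/(6 - 3*11) = 84*(1/339) - 653/(6 - 33) = 28/113 - 653/(-27) = 28/113 - 653*(-1/27) = 28/113 + 653/27 = 74545/3051 ≈ 24.433)
t*(R(8, -29) - 11*(-46)) = 74545*(-29 - 11*(-46))/3051 = 74545*(-29 + 506)/3051 = (74545/3051)*477 = 3950885/339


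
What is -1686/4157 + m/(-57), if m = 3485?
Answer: -14583247/236949 ≈ -61.546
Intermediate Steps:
-1686/4157 + m/(-57) = -1686/4157 + 3485/(-57) = -1686*1/4157 + 3485*(-1/57) = -1686/4157 - 3485/57 = -14583247/236949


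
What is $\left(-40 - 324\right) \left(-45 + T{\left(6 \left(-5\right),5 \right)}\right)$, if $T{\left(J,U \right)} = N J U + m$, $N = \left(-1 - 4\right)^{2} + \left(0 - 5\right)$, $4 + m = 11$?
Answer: $1105832$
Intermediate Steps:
$m = 7$ ($m = -4 + 11 = 7$)
$N = 20$ ($N = \left(-5\right)^{2} + \left(0 - 5\right) = 25 - 5 = 20$)
$T{\left(J,U \right)} = 7 + 20 J U$ ($T{\left(J,U \right)} = 20 J U + 7 = 7 + 20 J U$)
$\left(-40 - 324\right) \left(-45 + T{\left(6 \left(-5\right),5 \right)}\right) = \left(-40 - 324\right) \left(-45 + \left(7 + 20 \cdot 6 \left(-5\right) 5\right)\right) = - 364 \left(-45 + \left(7 + 20 \left(-30\right) 5\right)\right) = - 364 \left(-45 + \left(7 - 3000\right)\right) = - 364 \left(-45 - 2993\right) = \left(-364\right) \left(-3038\right) = 1105832$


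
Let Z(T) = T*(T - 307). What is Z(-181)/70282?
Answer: 44164/35141 ≈ 1.2568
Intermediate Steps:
Z(T) = T*(-307 + T)
Z(-181)/70282 = -181*(-307 - 181)/70282 = -181*(-488)*(1/70282) = 88328*(1/70282) = 44164/35141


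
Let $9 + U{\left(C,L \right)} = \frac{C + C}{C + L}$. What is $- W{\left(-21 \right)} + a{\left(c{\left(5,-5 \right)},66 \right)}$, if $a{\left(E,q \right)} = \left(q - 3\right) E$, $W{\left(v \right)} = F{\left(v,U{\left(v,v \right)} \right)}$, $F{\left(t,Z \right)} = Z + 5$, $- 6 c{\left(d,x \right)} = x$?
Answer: $\frac{111}{2} \approx 55.5$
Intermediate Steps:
$U{\left(C,L \right)} = -9 + \frac{2 C}{C + L}$ ($U{\left(C,L \right)} = -9 + \frac{C + C}{C + L} = -9 + \frac{2 C}{C + L}$)
$c{\left(d,x \right)} = - \frac{x}{6}$
$F{\left(t,Z \right)} = 5 + Z$
$W{\left(v \right)} = -3$ ($W{\left(v \right)} = 5 + \frac{- 9 v - 7 v}{v + v} = 5 + \frac{\left(-16\right) v}{2 v} = 5 + \frac{1}{2 v} \left(- 16 v\right) = 5 - 8 = -3$)
$a{\left(E,q \right)} = E \left(-3 + q\right)$ ($a{\left(E,q \right)} = \left(-3 + q\right) E = E \left(-3 + q\right)$)
$- W{\left(-21 \right)} + a{\left(c{\left(5,-5 \right)},66 \right)} = \left(-1\right) \left(-3\right) + \left(- \frac{1}{6}\right) \left(-5\right) \left(-3 + 66\right) = 3 + \frac{5}{6} \cdot 63 = 3 + \frac{105}{2} = \frac{111}{2}$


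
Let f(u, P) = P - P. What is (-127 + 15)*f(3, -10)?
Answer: 0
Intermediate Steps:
f(u, P) = 0
(-127 + 15)*f(3, -10) = (-127 + 15)*0 = -112*0 = 0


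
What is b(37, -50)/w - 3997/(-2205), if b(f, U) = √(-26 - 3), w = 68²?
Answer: 571/315 + I*√29/4624 ≈ 1.8127 + 0.0011646*I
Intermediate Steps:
w = 4624
b(f, U) = I*√29 (b(f, U) = √(-29) = I*√29)
b(37, -50)/w - 3997/(-2205) = (I*√29)/4624 - 3997/(-2205) = (I*√29)*(1/4624) - 3997*(-1/2205) = I*√29/4624 + 571/315 = 571/315 + I*√29/4624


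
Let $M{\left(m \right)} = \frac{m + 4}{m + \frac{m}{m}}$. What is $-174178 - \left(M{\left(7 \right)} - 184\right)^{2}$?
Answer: $- \frac{13281913}{64} \approx -2.0753 \cdot 10^{5}$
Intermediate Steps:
$M{\left(m \right)} = \frac{4 + m}{1 + m}$ ($M{\left(m \right)} = \frac{4 + m}{m + 1} = \frac{4 + m}{1 + m}$)
$-174178 - \left(M{\left(7 \right)} - 184\right)^{2} = -174178 - \left(\frac{4 + 7}{1 + 7} - 184\right)^{2} = -174178 - \left(\frac{1}{8} \cdot 11 - 184\right)^{2} = -174178 - \left(\frac{11}{8} - 184\right)^{2} = -174178 - \left(- \frac{1461}{8}\right)^{2} = -174178 - \frac{2134521}{64} = - \frac{13281913}{64}$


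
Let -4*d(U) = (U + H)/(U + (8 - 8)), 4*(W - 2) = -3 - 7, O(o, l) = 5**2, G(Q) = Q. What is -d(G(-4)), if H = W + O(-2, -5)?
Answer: -41/32 ≈ -1.2813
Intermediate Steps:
O(o, l) = 25
W = -1/2 (W = 2 + (-3 - 7)/4 = 2 + (1/4)*(-10) = 2 - 5/2 = -1/2 ≈ -0.50000)
H = 49/2 (H = -1/2 + 25 = 49/2 ≈ 24.500)
d(U) = -(49/2 + U)/(4*U) (d(U) = -(U + 49/2)/(4*(U + (8 - 8))) = -(49/2 + U)/(4*(U + 0)) = -(49/2 + U)/(4*U))
-d(G(-4)) = -(-49 - 2*(-4))/(8*(-4)) = -(-1)*(-49 + 8)/(8*4) = -(-1)*(-41)/(8*4) = -1*41/32 = -41/32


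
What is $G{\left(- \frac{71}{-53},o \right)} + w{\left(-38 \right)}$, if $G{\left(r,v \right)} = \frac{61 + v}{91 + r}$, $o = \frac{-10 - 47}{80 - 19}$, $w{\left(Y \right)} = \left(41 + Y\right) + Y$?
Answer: $- \frac{5127249}{149267} \approx -34.349$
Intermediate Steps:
$w{\left(Y \right)} = 41 + 2 Y$
$o = - \frac{57}{61} \approx -0.93443$
$G{\left(r,v \right)} = \frac{61 + v}{91 + r}$
$G{\left(- \frac{71}{-53},o \right)} + w{\left(-38 \right)} = \frac{61 - \frac{57}{61}}{91 - \frac{71}{-53}} + \left(41 + 2 \left(-38\right)\right) = \frac{1}{91 - - \frac{71}{53}} \cdot \frac{3664}{61} + \left(41 - 76\right) = \frac{1}{91 + \frac{71}{53}} \cdot \frac{3664}{61} - 35 = \frac{1}{\frac{4894}{53}} \cdot \frac{3664}{61} - 35 = \frac{53}{4894} \cdot \frac{3664}{61} - 35 = \frac{97096}{149267} - 35 = - \frac{5127249}{149267}$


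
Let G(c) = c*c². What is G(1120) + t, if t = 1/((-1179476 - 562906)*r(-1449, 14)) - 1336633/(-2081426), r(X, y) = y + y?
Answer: 71332337380013087020571/50772948754248 ≈ 1.4049e+9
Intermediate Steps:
r(X, y) = 2*y
G(c) = c³
t = 32604952876571/50772948754248 (t = 1/((-1179476 - 562906)*((2*14))) - 1336633/(-2081426) = 1/(-1742382*28) - 1336633*(-1/2081426) = -1/1742382*1/28 + 1336633/2081426 = -1/48786696 + 1336633/2081426 = 32604952876571/50772948754248 ≈ 0.64217)
G(1120) + t = 1120³ + 32604952876571/50772948754248 = 1404928000 + 32604952876571/50772948754248 = 71332337380013087020571/50772948754248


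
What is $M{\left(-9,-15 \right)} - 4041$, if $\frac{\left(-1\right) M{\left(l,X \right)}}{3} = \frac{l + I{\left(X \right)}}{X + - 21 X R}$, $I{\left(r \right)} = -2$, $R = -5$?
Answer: $- \frac{2141741}{530} \approx -4041.0$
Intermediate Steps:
$M{\left(l,X \right)} = - \frac{3 \left(-2 + l\right)}{106 X}$ ($M{\left(l,X \right)} = - 3 \frac{l - 2}{X + - 21 X \left(-5\right)} = - 3 \frac{-2 + l}{X + 105 X} = - 3 \frac{-2 + l}{106 X} = - \frac{3 \left(-2 + l\right)}{106 X}$)
$M{\left(-9,-15 \right)} - 4041 = \frac{3 \left(2 - -9\right)}{106 \left(-15\right)} - 4041 = \frac{3}{106} \left(- \frac{1}{15}\right) \left(2 + 9\right) - 4041 = \frac{3}{106} \left(- \frac{1}{15}\right) 11 - 4041 = - \frac{11}{530} - 4041 = - \frac{2141741}{530}$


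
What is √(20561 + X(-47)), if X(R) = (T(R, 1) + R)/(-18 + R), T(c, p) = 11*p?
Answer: √86872565/65 ≈ 143.39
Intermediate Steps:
X(R) = (11 + R)/(-18 + R) (X(R) = (11*1 + R)/(-18 + R) = (11 + R)/(-18 + R))
√(20561 + X(-47)) = √(20561 + (11 - 47)/(-18 - 47)) = √(20561 - 36/(-65)) = √(20561 - 1/65*(-36)) = √(20561 + 36/65) = √(1336501/65) = √86872565/65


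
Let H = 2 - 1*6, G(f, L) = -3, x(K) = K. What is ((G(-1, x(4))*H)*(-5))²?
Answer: 3600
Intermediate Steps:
H = -4 (H = 2 - 6 = -4)
((G(-1, x(4))*H)*(-5))² = (-3*(-4)*(-5))² = (12*(-5))² = (-60)² = 3600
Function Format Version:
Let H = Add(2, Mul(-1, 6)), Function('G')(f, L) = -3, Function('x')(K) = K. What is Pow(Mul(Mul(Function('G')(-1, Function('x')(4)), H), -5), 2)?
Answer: 3600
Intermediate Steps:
H = -4 (H = Add(2, -6) = -4)
Pow(Mul(Mul(Function('G')(-1, Function('x')(4)), H), -5), 2) = Pow(Mul(Mul(-3, -4), -5), 2) = Pow(Mul(12, -5), 2) = Pow(-60, 2) = 3600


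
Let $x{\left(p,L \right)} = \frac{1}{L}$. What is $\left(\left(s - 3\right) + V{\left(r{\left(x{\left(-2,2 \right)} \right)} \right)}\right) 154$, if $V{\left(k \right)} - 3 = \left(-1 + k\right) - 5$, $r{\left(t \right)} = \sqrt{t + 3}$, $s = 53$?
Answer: $7238 + 77 \sqrt{14} \approx 7526.1$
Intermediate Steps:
$r{\left(t \right)} = \sqrt{3 + t}$
$V{\left(k \right)} = -3 + k$ ($V{\left(k \right)} = 3 + \left(\left(-1 + k\right) - 5\right) = 3 + \left(-6 + k\right) = -3 + k$)
$\left(\left(s - 3\right) + V{\left(r{\left(x{\left(-2,2 \right)} \right)} \right)}\right) 154 = \left(\left(53 - 3\right) - \left(3 - \sqrt{3 + \frac{1}{2}}\right)\right) 154 = \left(50 - \left(3 - \sqrt{3 + \frac{1}{2}}\right)\right) 154 = \left(50 - \left(3 - \sqrt{\frac{7}{2}}\right)\right) 154 = \left(50 - \left(3 - \frac{\sqrt{14}}{2}\right)\right) 154 = \left(47 + \frac{\sqrt{14}}{2}\right) 154 = 7238 + 77 \sqrt{14}$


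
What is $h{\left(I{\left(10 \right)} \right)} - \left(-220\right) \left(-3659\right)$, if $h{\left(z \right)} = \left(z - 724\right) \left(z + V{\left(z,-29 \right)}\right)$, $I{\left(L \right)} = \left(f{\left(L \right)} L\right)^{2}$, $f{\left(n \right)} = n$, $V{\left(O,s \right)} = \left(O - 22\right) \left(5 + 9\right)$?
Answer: $1387738012$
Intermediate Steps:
$V{\left(O,s \right)} = -308 + 14 O$ ($V{\left(O,s \right)} = \left(-22 + O\right) 14 = -308 + 14 O$)
$I{\left(L \right)} = L^{4}$ ($I{\left(L \right)} = \left(L L\right)^{2} = \left(L^{2}\right)^{2} = L^{4}$)
$h{\left(z \right)} = \left(-724 + z\right) \left(-308 + 15 z\right)$ ($h{\left(z \right)} = \left(z - 724\right) \left(z + \left(-308 + 14 z\right)\right) = \left(-724 + z\right) \left(-308 + 15 z\right)$)
$h{\left(I{\left(10 \right)} \right)} - \left(-220\right) \left(-3659\right) = \left(222992 - 11168 \cdot 10^{4} + 15 \left(10^{4}\right)^{2}\right) - \left(-220\right) \left(-3659\right) = \left(222992 - 111680000 + 15 \cdot 10000^{2}\right) - 804980 = \left(222992 - 111680000 + 15 \cdot 100000000\right) - 804980 = \left(222992 - 111680000 + 1500000000\right) - 804980 = 1388542992 - 804980 = 1387738012$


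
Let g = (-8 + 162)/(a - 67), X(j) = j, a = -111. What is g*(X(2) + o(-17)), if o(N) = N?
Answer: 1155/89 ≈ 12.978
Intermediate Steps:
g = -77/89 (g = (-8 + 162)/(-111 - 67) = 154/(-178) = 154*(-1/178) = -77/89 ≈ -0.86517)
g*(X(2) + o(-17)) = -77*(2 - 17)/89 = -77/89*(-15) = 1155/89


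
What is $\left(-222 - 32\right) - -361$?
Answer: $107$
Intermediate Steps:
$\left(-222 - 32\right) - -361 = \left(-222 - 32\right) + 361 = -254 + 361 = 107$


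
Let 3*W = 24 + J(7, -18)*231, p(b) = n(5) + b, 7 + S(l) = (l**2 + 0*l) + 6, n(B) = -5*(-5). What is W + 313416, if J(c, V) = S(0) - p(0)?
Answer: 311422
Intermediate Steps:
n(B) = 25
S(l) = -1 + l**2 (S(l) = -7 + ((l**2 + 0*l) + 6) = -7 + ((l**2 + 0) + 6) = -7 + (l**2 + 6) = -7 + (6 + l**2) = -1 + l**2)
p(b) = 25 + b
J(c, V) = -26 (J(c, V) = (-1 + 0**2) - (25 + 0) = (-1 + 0) - 1*25 = -1 - 25 = -26)
W = -1994 (W = (24 - 26*231)/3 = (24 - 6006)/3 = (1/3)*(-5982) = -1994)
W + 313416 = -1994 + 313416 = 311422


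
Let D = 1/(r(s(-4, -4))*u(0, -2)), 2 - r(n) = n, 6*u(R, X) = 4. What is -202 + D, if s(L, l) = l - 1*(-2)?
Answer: -1613/8 ≈ -201.63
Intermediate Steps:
s(L, l) = 2 + l (s(L, l) = l + 2 = 2 + l)
u(R, X) = ⅔ (u(R, X) = (⅙)*4 = ⅔)
r(n) = 2 - n
D = 3/8 (D = 1/((2 - (2 - 4))*(⅔)) = 1/((2 - 1*(-2))*(⅔)) = 1/((2 + 2)*(⅔)) = 1/(4*(⅔)) = 1/(8/3) = 3/8 ≈ 0.37500)
-202 + D = -202 + 3/8 = -1613/8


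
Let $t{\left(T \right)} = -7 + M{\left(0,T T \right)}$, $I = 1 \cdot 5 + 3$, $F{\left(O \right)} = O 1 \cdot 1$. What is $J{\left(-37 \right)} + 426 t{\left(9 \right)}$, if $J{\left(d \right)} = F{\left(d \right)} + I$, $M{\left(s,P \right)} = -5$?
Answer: $-5141$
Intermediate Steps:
$F{\left(O \right)} = O$ ($F{\left(O \right)} = O 1 = O$)
$I = 8$ ($I = 5 + 3 = 8$)
$J{\left(d \right)} = 8 + d$ ($J{\left(d \right)} = d + 8 = 8 + d$)
$t{\left(T \right)} = -12$ ($t{\left(T \right)} = -7 - 5 = -12$)
$J{\left(-37 \right)} + 426 t{\left(9 \right)} = \left(8 - 37\right) + 426 \left(-12\right) = -29 - 5112 = -5141$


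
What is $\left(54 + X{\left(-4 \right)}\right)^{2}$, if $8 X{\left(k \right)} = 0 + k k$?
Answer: $3136$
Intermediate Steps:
$X{\left(k \right)} = \frac{k^{2}}{8}$ ($X{\left(k \right)} = \frac{0 + k k}{8} = \frac{0 + k^{2}}{8} = \frac{k^{2}}{8}$)
$\left(54 + X{\left(-4 \right)}\right)^{2} = \left(54 + \frac{\left(-4\right)^{2}}{8}\right)^{2} = \left(54 + \frac{1}{8} \cdot 16\right)^{2} = \left(54 + 2\right)^{2} = 56^{2} = 3136$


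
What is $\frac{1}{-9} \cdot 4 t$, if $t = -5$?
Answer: $\frac{20}{9} \approx 2.2222$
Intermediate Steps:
$\frac{1}{-9} \cdot 4 t = \frac{1}{-9} \cdot 4 \left(-5\right) = \left(- \frac{1}{9}\right) 4 \left(-5\right) = \left(- \frac{4}{9}\right) \left(-5\right) = \frac{20}{9}$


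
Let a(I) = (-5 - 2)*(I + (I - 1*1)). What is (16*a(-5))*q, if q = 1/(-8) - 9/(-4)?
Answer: 2618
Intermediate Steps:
a(I) = 7 - 14*I (a(I) = -7*(I + (I - 1)) = -7*(I + (-1 + I)) = -7*(-1 + 2*I) = 7 - 14*I)
q = 17/8 (q = 1*(-⅛) - 9*(-¼) = -⅛ + 9/4 = 17/8 ≈ 2.1250)
(16*a(-5))*q = (16*(7 - 14*(-5)))*(17/8) = (16*(7 + 70))*(17/8) = (16*77)*(17/8) = 1232*(17/8) = 2618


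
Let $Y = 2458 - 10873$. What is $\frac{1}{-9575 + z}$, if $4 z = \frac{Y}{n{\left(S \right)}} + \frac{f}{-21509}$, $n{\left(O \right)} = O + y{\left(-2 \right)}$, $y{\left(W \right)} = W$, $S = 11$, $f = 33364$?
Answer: $- \frac{86036}{843938979} \approx -0.00010195$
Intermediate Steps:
$n{\left(O \right)} = -2 + O$ ($n{\left(O \right)} = O - 2 = -2 + O$)
$Y = -8415$ ($Y = 2458 - 10873 = -8415$)
$z = - \frac{20144279}{86036}$ ($z = \frac{- \frac{8415}{-2 + 11} + \frac{33364}{-21509}}{4} = \frac{- \frac{8415}{9} + 33364 \left(- \frac{1}{21509}\right)}{4} = \frac{\left(-8415\right) \frac{1}{9} - \frac{33364}{21509}}{4} = \frac{-935 - \frac{33364}{21509}}{4} = \frac{1}{4} \left(- \frac{20144279}{21509}\right) = - \frac{20144279}{86036} \approx -234.14$)
$\frac{1}{-9575 + z} = \frac{1}{-9575 - \frac{20144279}{86036}} = \frac{1}{- \frac{843938979}{86036}} = - \frac{86036}{843938979}$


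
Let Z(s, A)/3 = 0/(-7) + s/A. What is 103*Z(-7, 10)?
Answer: -2163/10 ≈ -216.30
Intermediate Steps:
Z(s, A) = 3*s/A (Z(s, A) = 3*(0/(-7) + s/A) = 3*(0*(-⅐) + s/A) = 3*(0 + s/A) = 3*(s/A) = 3*s/A)
103*Z(-7, 10) = 103*(3*(-7)/10) = 103*(3*(-7)*(⅒)) = 103*(-21/10) = -2163/10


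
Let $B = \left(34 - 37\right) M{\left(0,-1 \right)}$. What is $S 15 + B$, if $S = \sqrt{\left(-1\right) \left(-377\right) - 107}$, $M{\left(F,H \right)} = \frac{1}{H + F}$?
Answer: $3 + 45 \sqrt{30} \approx 249.48$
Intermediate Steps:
$M{\left(F,H \right)} = \frac{1}{F + H}$
$S = 3 \sqrt{30}$ ($S = \sqrt{377 - 107} = \sqrt{270} = 3 \sqrt{30} \approx 16.432$)
$B = 3$ ($B = \frac{34 - 37}{0 - 1} = - \frac{3}{-1} = \left(-3\right) \left(-1\right) = 3$)
$S 15 + B = 3 \sqrt{30} \cdot 15 + 3 = 45 \sqrt{30} + 3 = 3 + 45 \sqrt{30}$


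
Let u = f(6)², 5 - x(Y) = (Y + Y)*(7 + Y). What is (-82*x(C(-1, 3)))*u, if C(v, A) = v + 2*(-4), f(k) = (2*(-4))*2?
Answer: 650752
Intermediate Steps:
f(k) = -16 (f(k) = -8*2 = -16)
C(v, A) = -8 + v (C(v, A) = v - 8 = -8 + v)
x(Y) = 5 - 2*Y*(7 + Y) (x(Y) = 5 - (Y + Y)*(7 + Y) = 5 - 2*Y*(7 + Y))
u = 256 (u = (-16)² = 256)
(-82*x(C(-1, 3)))*u = -82*(5 - 14*(-8 - 1) - 2*(-8 - 1)²)*256 = -82*(5 - 14*(-9) - 2*(-9)²)*256 = -82*(5 + 126 - 2*81)*256 = -82*(5 + 126 - 162)*256 = -82*(-31)*256 = 2542*256 = 650752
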